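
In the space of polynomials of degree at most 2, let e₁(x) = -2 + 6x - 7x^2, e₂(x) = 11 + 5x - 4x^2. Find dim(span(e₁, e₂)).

2

Represent each element by its coordinate vector in ℝ³.
Row-reduce the 2×3 matrix with these as rows.
There are 2 pivot columns, so rank = 2.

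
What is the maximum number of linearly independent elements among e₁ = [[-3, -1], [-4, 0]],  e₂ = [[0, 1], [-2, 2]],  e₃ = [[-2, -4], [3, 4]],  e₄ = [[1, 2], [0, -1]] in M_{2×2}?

Represent each element by its coordinate vector in ℝ⁴.
Apply Gaussian elimination to the matrix whose rows are e₁, e₂, e₃, e₄.
Reduction leaves 4 leading entries, giving rank 4.

4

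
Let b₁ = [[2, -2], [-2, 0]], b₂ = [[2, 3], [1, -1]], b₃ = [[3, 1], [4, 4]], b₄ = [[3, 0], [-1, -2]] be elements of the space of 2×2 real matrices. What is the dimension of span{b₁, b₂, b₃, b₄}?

Pass to coordinate vectors with respect to the basis {E₁₁, E₁₂, E₂₁, E₂₂}.
Row-reduce the 4×4 matrix with these as rows.
There are 4 pivot columns, so rank = 4.

4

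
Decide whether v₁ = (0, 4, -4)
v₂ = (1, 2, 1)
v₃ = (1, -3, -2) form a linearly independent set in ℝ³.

linearly independent

Form the 3×3 matrix with these as columns; its determinant is 32.
A nonzero determinant means the columns are linearly independent.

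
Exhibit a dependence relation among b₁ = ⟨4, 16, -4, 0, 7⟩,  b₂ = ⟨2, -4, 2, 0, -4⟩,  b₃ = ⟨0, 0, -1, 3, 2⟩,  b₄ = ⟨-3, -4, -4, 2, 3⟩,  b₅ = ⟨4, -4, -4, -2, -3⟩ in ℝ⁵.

b₁ + 3b₂ - 2b₃ + 2b₄ - b₅ = 0

Set up α₁b₁ + … + α₅b₅ = 0 and solve the homogeneous system.
One solution (up to scaling) is (1, 3, -2, 2, -1).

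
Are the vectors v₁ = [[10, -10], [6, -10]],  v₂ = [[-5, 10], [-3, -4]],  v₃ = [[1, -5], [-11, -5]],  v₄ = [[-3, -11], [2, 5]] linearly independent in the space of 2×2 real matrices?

linearly independent

Write each element as a coordinate vector in ℝ⁴ using {E₁₁, E₁₂, E₂₁, E₂₂}.
Place the vectors as rows of a 4×4 matrix and reduce to echelon form.
The reduction yields 4 nonzero rows, so the rank is 4.
Since rank = 4 (the number of vectors), the set is linearly independent.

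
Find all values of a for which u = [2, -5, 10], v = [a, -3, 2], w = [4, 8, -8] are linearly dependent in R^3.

Place the vectors as rows of a 3×3 matrix; dependence ⇔ determinant zero.
Expanding, det = 40*a + 96.
Setting this to zero gives a = -12/5.

a = -12/5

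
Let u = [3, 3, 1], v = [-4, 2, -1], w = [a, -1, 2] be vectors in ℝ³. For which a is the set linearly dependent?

The set is linearly dependent precisely when det[u; v; w] = 0.
Cofactor expansion gives det = 37 - 5*a.
Solving 37 - 5*a = 0 yields a = 37/5.

a = 37/5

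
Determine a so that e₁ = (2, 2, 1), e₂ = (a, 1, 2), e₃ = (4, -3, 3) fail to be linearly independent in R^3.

a = 10/3

The set is linearly dependent precisely when det[e₁; e₂; e₃] = 0.
Expanding, det = 30 - 9*a.
This vanishes exactly when a = 10/3.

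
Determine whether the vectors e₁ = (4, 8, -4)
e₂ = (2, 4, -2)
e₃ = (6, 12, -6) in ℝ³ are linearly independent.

linearly dependent

Form the 3×3 matrix with these as columns; its determinant is 0.
A zero determinant means the columns are linearly dependent.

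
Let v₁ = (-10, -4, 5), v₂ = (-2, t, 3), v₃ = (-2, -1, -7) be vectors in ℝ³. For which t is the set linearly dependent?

t = -3/4

The vectors are dependent exactly when the determinant of the matrix with rows v₁, v₂, v₃ vanishes.
Cofactor expansion gives det = 80*t + 60.
This vanishes exactly when t = -3/4.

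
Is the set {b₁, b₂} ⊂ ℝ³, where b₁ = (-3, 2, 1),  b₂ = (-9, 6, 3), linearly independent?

Place the vectors as rows of a 2×3 matrix and reduce to echelon form.
The reduction yields 1 nonzero row, so the rank is 1.
Since rank 1 < 2, the set is linearly dependent.

linearly dependent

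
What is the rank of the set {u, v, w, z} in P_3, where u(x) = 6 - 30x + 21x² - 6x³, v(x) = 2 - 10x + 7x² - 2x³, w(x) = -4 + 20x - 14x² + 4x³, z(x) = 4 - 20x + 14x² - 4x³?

Use coordinates relative to {1, x, …, x³}.
Put the 4×4 matrix [u|v|w|z] into echelon form.
The echelon form has 1 nonzero row, so the rank is 1.

1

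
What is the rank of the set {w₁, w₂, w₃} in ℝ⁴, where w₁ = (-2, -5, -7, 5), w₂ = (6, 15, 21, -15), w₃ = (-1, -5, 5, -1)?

Row-reduce the 3×4 matrix with these as rows.
There are 2 pivot columns, so rank = 2.

rank 2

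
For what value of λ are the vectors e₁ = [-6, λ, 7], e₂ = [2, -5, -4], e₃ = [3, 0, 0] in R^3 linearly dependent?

λ = 35/4

Place the vectors as rows of a 3×3 matrix; dependence ⇔ determinant zero.
Expanding, det = 105 - 12*λ.
Setting this to zero gives λ = 35/4.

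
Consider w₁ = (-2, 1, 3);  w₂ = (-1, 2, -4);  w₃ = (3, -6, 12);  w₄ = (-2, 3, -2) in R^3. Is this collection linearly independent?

linearly dependent

There are 4 vectors in a 3-dimensional space, so they cannot be linearly independent.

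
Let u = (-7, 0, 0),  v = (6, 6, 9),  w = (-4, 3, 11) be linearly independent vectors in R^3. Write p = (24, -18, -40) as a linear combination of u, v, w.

Write p = α₁u + … + α₃w and equate components.
Row-reducing the augmented matrix gives the unique coefficients (α₁, α₂, α₃) = (-4, -2, -2).

p = -4u - 2v - 2w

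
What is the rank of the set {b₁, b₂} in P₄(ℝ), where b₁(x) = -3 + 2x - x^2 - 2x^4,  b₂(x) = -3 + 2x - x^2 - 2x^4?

rank 1

Represent each element by its coordinate vector in ℝ⁵.
Apply Gaussian elimination to the matrix whose rows are b₁, b₂.
The echelon form has 1 nonzero row, so the rank is 1.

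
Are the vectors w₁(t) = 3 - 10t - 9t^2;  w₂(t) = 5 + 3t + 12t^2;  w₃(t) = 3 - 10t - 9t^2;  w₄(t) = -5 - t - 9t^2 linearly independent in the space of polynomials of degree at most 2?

Write each element as a coordinate vector in ℝ³ using {1, t, t^2}.
There are 4 vectors in a 3-dimensional space, so they cannot be linearly independent.

linearly dependent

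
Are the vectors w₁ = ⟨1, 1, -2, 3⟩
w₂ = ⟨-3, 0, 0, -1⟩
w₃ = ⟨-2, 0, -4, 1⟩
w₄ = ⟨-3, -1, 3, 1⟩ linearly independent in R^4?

The matrix [w₁|w₂|w₃|w₄] has determinant -61.
A nonzero determinant means the columns are linearly independent.

linearly independent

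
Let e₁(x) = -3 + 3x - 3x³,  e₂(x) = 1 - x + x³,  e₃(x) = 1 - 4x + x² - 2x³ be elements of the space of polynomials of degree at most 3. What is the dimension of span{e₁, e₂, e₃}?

dim = 2

Use coordinates relative to {1, x, …, x³}.
Put the 4×3 matrix [e₁|e₂|e₃] into echelon form.
Reduction leaves 2 leading entries, giving rank 2.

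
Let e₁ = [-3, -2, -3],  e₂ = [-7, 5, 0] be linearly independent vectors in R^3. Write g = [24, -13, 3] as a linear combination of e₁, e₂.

g = -e₁ - 3e₂

Set up the augmented matrix [e₁ | e₂ | g] and row-reduce.
Row-reducing the augmented matrix gives the unique coefficients (c₁, c₂) = (-1, -3).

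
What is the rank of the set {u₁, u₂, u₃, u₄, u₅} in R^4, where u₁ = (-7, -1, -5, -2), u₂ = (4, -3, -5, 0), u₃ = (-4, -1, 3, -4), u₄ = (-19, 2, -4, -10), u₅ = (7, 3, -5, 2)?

4

Form the matrix with u₁, u₂, u₃, u₄, u₅ as columns and reduce.
There are 4 pivot columns, so rank = 4.
(With 5 elements in a 4-dimensional space the rank is at most 4.)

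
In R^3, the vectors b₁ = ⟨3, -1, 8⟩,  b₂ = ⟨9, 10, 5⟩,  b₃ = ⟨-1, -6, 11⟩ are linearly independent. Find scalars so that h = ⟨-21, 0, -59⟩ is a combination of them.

Solve the system with b₁, b₂, b₃ as columns and h as the right-hand side.
Row-reducing the augmented matrix gives the unique coefficients (a₁, a₂, a₃) = (-2, -2, -3).

h = -2b₁ - 2b₂ - 3b₃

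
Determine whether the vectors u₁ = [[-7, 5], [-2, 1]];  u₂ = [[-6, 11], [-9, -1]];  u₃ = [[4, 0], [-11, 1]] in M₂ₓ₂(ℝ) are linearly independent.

linearly independent

Take coordinates with respect to the standard basis {E₁₁, E₁₂, E₂₁, E₂₂}.
Place the vectors as rows of a 3×4 matrix and reduce to echelon form.
The reduction yields 3 nonzero rows, so the rank is 3.
Since rank = 3 (the number of vectors), the set is linearly independent.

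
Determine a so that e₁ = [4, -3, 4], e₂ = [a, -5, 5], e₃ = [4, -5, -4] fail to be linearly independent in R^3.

a = 25/4

Dependence holds iff the 3×3 matrix [e₁ e₂ e₃] is singular.
Expanding, det = 200 - 32*a.
Solving 200 - 32*a = 0 yields a = 25/4.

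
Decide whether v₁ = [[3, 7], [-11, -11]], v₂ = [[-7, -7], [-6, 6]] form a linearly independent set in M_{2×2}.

linearly independent

Write each element as a coordinate vector in ℝ⁴ using {E₁₁, E₁₂, E₂₁, E₂₂}.
Row-reduce the matrix whose columns are v₁, v₂.
The reduction yields 2 nonzero rows, so the rank is 2.
Since rank = 2 (the number of vectors), the set is linearly independent.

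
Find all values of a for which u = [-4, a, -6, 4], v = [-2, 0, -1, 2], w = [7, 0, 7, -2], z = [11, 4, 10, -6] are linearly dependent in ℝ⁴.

a = -16

Dependence holds iff the 4×4 matrix [u v w z] is singular.
Expanding, det = -10*a - 160.
This vanishes exactly when a = -16.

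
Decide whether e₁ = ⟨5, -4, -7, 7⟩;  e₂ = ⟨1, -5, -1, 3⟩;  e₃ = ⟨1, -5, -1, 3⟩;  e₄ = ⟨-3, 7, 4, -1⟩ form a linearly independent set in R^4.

linearly dependent

Two of the vectors are equal, giving an immediate dependence.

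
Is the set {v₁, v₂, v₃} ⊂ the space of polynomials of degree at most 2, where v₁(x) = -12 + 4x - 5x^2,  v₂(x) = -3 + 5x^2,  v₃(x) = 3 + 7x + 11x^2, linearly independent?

linearly independent

Take coordinates with respect to the standard basis {1, x, x^2}.
Place the vectors as rows of a 3×3 matrix and reduce to echelon form.
The reduction yields 3 nonzero rows, so the rank is 3.
Since rank = 3 (the number of vectors), the set is linearly independent.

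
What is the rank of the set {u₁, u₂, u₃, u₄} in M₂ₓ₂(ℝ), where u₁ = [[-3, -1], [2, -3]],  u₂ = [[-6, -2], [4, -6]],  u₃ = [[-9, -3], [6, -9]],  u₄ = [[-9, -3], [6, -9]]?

rank 1

Pass to coordinate vectors with respect to the basis {E₁₁, E₁₂, E₂₁, E₂₂}.
Row-reduce the 4×4 matrix with these as rows.
The echelon form has 1 nonzero row, so the rank is 1.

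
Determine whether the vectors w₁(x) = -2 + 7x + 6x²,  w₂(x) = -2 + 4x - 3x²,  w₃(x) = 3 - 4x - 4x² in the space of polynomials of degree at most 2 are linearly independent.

linearly independent

Take coordinates with respect to the standard basis {1, x, x²}.
The matrix [w₁|w₂|w₃] has determinant -87.
A nonzero determinant means the columns are linearly independent.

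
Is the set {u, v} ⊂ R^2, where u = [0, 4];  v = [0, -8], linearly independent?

linearly dependent

Row-reduce the matrix whose columns are u, v.
The reduction yields 1 nonzero row, so the rank is 1.
Since rank 1 < 2, the set is linearly dependent.
Indeed 2u + v = 0.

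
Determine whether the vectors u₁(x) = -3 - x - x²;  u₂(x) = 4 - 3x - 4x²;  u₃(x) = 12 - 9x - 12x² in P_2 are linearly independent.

Take coordinates with respect to the standard basis {1, x, x²}.
One vector is a scalar multiple of another, so the set is dependent.

linearly dependent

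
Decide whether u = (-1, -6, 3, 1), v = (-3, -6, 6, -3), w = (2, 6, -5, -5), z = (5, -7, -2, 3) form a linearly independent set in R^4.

The matrix [u|v|w|z] has determinant -333.
A nonzero determinant means the columns are linearly independent.

linearly independent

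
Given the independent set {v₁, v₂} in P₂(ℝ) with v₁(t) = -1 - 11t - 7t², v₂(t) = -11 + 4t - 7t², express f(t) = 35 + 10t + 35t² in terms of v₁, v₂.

f = -2v₁ - 3v₂

Identify each element with its coordinate vector in ℝ³ via {1, t, t²}.
Write f = a₁v₁ + a₂v₂ and equate components.
The system has the unique solution (a₁, a₂) = (-2, -3).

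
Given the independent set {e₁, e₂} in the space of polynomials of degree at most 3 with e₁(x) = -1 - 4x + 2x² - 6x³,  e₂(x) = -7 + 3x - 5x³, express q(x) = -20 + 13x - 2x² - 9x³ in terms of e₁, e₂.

q = -e₁ + 3e₂

Identify each element with its coordinate vector in ℝ⁴ via {1, x, …, x³}.
Write q = c₁e₁ + c₂e₂ and equate components.
The system has the unique solution (c₁, c₂) = (-1, 3).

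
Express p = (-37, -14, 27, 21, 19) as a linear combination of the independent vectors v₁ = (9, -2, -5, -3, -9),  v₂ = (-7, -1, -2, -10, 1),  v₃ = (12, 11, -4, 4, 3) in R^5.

p = -3v₁ - 2v₂ - 2v₃

Set up the augmented matrix [v₁ | v₂ | v₃ | p] and row-reduce.
The system has the unique solution (α₁, α₂, α₃) = (-3, -2, -2).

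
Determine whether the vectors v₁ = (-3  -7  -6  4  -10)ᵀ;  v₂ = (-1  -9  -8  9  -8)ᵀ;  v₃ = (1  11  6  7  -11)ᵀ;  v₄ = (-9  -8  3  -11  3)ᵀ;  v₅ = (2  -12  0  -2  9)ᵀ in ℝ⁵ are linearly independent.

linearly independent

Form the 5×5 matrix with these as columns; its determinant is 57598.
A nonzero determinant means the columns are linearly independent.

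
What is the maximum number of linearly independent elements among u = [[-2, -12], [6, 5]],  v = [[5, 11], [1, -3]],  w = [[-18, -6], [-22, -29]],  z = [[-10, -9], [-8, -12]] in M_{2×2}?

Pass to coordinate vectors with respect to the basis {E₁₁, E₁₂, E₂₁, E₂₂}.
Row-reduce the 4×4 matrix with these as rows.
There are 3 pivot columns, so rank = 3.

3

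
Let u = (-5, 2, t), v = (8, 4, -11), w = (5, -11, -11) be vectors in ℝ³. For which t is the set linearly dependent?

t = 33/4

The set is linearly dependent precisely when det[u; v; w] = 0.
Expanding, det = 891 - 108*t.
Solving 891 - 108*t = 0 yields t = 33/4.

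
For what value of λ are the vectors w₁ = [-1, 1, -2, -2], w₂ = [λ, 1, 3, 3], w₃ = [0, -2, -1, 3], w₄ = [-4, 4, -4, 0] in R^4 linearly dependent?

The set is linearly dependent precisely when det[w₁; w₂; w₃; w₄] = 0.
Expanding, det = 36*λ - 4.
Setting this to zero gives λ = 1/9.

λ = 1/9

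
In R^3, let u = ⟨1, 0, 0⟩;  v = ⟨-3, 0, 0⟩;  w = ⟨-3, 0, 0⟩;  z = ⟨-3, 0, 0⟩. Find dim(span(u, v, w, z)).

dim = 1

Put the 3×4 matrix [u|v|w|z] into echelon form.
There is 1 pivot column, so rank = 1.
(With 4 elements in a 3-dimensional space the rank is at most 3.)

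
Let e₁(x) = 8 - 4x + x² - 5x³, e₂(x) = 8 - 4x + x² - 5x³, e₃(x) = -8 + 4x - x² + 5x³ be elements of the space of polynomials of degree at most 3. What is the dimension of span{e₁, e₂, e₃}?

dim = 1

Use coordinates relative to {1, x, …, x³}.
Put the 4×3 matrix [e₁|e₂|e₃] into echelon form.
There is 1 pivot column, so rank = 1.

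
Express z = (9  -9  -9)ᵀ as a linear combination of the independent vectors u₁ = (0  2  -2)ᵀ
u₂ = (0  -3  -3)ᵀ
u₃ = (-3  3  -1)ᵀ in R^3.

Solve the system with u₁, u₂, u₃ as columns and z as the right-hand side.
The system has the unique solution (a₁, a₂, a₃) = (3, 2, -3).

z = 3u₁ + 2u₂ - 3u₃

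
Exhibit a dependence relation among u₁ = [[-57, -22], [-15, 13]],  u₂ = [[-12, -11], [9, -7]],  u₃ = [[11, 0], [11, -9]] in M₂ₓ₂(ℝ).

Take coordinates with respect to {E₁₁, E₁₂, E₂₁, E₂₂}.
Set up α₁u₁ + … + α₃u₃ = 0 and solve the homogeneous system.
One solution (up to scaling) is (1, -2, 3).

u₁ - 2u₂ + 3u₃ = 0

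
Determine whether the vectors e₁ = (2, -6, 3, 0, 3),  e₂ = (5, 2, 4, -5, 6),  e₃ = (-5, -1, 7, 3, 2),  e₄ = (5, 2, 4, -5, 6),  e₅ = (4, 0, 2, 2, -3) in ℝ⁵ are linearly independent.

Two of the vectors are equal, giving an immediate dependence.

linearly dependent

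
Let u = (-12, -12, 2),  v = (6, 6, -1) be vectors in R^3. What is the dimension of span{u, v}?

1

Put the 3×2 matrix [u|v] into echelon form.
The echelon form has 1 nonzero row, so the rank is 1.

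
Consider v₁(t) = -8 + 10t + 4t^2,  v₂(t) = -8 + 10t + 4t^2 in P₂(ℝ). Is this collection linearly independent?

Take coordinates with respect to the standard basis {1, t, t^2}.
Two of the vectors are equal, giving an immediate dependence.

linearly dependent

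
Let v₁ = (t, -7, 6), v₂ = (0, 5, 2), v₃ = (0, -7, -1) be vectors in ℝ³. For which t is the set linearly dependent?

Place the vectors as rows of a 3×3 matrix; dependence ⇔ determinant zero.
The determinant works out to 9*t.
Solving 9*t = 0 yields t = 0.

t = 0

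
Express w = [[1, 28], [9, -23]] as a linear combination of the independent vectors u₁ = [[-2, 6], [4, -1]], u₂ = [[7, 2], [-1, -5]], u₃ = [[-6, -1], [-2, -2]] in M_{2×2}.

w = 4u₁ + 3u₂ + 2u₃

Work in coordinates with respect to the standard basis {E₁₁, E₁₂, E₂₁, E₂₂}.
Solve the system with u₁, u₂, u₃ as columns and w as the right-hand side.
Back-substitution yields (a₁, a₂, a₃) = (4, 3, 2).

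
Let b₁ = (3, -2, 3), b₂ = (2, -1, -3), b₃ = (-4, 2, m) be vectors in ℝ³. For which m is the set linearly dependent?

m = 6

Place the vectors as rows of a 3×3 matrix; dependence ⇔ determinant zero.
Expanding, det = m - 6.
This vanishes exactly when m = 6.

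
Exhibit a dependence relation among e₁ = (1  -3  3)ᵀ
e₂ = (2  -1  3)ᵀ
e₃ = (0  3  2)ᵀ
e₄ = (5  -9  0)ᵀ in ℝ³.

e₁ - 3e₂ + 3e₃ + e₄ = 0

Row-reduce the matrix with e₁, e₂, e₃, e₄ as columns; the null space gives the coefficients.
A generator of the null space is (1, -3, 3, 1).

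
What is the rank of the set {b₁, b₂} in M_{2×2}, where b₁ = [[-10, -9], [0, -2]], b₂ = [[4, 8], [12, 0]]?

rank 2

Use coordinates relative to {E₁₁, E₁₂, E₂₁, E₂₂}.
Form the matrix with b₁, b₂ as columns and reduce.
There are 2 pivot columns, so rank = 2.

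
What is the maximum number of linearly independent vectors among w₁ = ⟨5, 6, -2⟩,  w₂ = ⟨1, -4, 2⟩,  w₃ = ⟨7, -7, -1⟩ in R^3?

3

Form the matrix with w₁, w₂, w₃ as columns and reduce.
The echelon form has 3 nonzero rows, so the rank is 3.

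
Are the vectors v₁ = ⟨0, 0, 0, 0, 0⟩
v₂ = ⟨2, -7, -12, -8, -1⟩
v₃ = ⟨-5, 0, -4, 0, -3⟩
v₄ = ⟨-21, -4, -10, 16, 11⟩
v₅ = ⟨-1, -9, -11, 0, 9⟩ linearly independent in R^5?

One of the vectors is the zero vector, so the set is linearly dependent.

linearly dependent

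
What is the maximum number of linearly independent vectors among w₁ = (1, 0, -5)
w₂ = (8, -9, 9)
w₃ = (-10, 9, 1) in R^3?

2

Form the matrix with w₁, w₂, w₃ as columns and reduce.
There are 2 pivot columns, so rank = 2.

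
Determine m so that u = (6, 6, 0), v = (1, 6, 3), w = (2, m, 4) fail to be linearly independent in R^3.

The set is linearly dependent precisely when det[u; v; w] = 0.
Cofactor expansion gives det = 156 - 18*m.
Setting this to zero gives m = 26/3.

m = 26/3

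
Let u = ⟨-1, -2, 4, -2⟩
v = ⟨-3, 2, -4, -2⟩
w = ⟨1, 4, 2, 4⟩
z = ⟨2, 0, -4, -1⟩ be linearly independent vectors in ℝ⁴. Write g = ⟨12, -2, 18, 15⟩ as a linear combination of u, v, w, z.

Solve the system with u, v, w, z as columns and g as the right-hand side.
Row-reducing the augmented matrix gives the unique coefficients (c₁, …, c₄) = (-1, -4, 1, -1).

g = -u - 4v + w - z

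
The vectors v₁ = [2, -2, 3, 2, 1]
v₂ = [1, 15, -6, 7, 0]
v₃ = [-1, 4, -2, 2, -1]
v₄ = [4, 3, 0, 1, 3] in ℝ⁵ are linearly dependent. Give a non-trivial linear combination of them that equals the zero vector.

v₂ - 3v₃ - v₄ = 0

Solve the homogeneous system with v₁, v₂, v₃, v₄ as columns by row-reducing the coefficient matrix.
The free variable yields coefficients (0, 1, -3, -1) (any nonzero multiple also works).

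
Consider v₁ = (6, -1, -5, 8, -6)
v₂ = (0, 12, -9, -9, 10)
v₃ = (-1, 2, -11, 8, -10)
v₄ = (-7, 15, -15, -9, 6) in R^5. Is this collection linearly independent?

Place the vectors as rows of a 4×5 matrix and reduce to echelon form.
The reduction yields 3 nonzero rows, so the rank is 3.
Since rank 3 < 4, the set is linearly dependent.
Indeed v₁ - v₂ - v₃ + v₄ = 0.

linearly dependent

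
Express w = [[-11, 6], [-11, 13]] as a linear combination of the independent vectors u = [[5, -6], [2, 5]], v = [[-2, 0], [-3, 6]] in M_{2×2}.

Take coordinate vectors relative to {E₁₁, E₁₂, E₂₁, E₂₂}.
Set up the augmented matrix [u | v | w] and row-reduce.
The system has the unique solution (c₁, c₂) = (-1, 3).

w = -u + 3v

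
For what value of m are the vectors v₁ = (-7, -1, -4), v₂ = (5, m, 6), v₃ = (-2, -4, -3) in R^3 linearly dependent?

Place the vectors as rows of a 3×3 matrix; dependence ⇔ determinant zero.
Expanding, det = 13*m - 91.
Solving 13*m - 91 = 0 yields m = 7.

m = 7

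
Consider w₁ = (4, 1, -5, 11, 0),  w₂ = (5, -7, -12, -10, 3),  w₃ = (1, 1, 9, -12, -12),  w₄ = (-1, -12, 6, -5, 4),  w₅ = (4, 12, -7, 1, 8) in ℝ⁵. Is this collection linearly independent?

linearly independent

Row-reduce the matrix whose columns are w₁, w₂, w₃, w₄, w₅.
The reduction yields 5 nonzero rows, so the rank is 5.
Since rank = 5 (the number of vectors), the set is linearly independent.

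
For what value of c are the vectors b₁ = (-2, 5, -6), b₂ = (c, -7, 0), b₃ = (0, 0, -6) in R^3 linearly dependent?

c = 14/5

The vectors are dependent exactly when the determinant of the matrix with rows b₁, b₂, b₃ vanishes.
Expanding, det = 30*c - 84.
Solving 30*c - 84 = 0 yields c = 14/5.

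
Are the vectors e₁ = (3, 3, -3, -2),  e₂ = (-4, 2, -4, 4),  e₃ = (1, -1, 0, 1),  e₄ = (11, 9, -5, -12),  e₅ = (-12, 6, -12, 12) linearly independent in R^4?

linearly dependent

There are 5 vectors in a 4-dimensional space, so they cannot be linearly independent.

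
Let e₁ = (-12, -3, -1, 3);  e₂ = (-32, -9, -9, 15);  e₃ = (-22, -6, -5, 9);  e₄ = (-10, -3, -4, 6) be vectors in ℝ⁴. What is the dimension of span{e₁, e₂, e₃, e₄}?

2

Put the 4×4 matrix [e₁|e₂|e₃|e₄] into echelon form.
Exactly 2 pivots survive; hence the rank is 2.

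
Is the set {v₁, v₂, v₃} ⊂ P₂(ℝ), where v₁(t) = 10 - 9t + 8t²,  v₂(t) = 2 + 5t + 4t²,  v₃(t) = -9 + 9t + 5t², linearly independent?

linearly independent

Take coordinates with respect to the standard basis {1, t, t²}.
The matrix [v₁|v₂|v₃] has determinant 808.
A nonzero determinant means the columns are linearly independent.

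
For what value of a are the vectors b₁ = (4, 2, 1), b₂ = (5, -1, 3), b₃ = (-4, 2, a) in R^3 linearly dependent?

Place the vectors as rows of a 3×3 matrix; dependence ⇔ determinant zero.
Expanding, det = -14*a - 42.
Solving -14*a - 42 = 0 yields a = -3.

a = -3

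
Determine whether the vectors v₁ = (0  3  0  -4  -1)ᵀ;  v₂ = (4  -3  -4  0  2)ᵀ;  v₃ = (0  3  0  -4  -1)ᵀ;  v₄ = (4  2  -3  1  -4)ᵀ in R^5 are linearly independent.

linearly dependent

Two of the vectors are equal, giving an immediate dependence.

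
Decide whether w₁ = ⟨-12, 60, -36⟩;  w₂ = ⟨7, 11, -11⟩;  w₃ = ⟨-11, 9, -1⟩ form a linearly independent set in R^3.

The matrix [w₁|w₂|w₃] has determinant 0.
A zero determinant means the columns are linearly dependent.

linearly dependent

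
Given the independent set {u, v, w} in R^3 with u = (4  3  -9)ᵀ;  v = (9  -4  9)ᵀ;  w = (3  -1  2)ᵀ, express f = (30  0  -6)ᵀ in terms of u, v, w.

Set up the augmented matrix [u | v | w | f] and row-reduce.
The system has the unique solution (a₁, a₂, a₃) = (3, 3, -3).

f = 3u + 3v - 3w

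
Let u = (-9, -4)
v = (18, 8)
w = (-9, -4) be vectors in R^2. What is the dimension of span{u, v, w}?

1

Row-reduce the 3×2 matrix with these as rows.
Exactly 1 pivot survives; hence the rank is 1.
(With 3 elements in a 2-dimensional space the rank is at most 2.)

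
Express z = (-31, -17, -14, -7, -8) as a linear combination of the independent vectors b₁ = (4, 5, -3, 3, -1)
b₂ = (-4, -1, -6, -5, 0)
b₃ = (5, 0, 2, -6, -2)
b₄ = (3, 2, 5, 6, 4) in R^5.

Set up the augmented matrix [b₁ | b₂ | b₃ | b₄ | z] and row-reduce.
The system has the unique solution (a₁, …, a₄) = (-2, -1, -3, -4).

z = -2b₁ - b₂ - 3b₃ - 4b₄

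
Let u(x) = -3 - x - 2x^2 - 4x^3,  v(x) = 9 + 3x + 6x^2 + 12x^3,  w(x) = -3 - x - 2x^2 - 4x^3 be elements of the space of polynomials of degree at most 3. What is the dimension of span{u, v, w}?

dim = 1

Pass to coordinate vectors with respect to the basis {1, x, …, x^3}.
Put the 4×3 matrix [u|v|w] into echelon form.
There is 1 pivot column, so rank = 1.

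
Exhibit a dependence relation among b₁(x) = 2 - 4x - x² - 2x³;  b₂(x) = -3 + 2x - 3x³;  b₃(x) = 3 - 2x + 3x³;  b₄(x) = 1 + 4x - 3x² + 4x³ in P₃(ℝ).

Pass to coordinate vectors relative to the basis {1, x, …, x³}.
Row-reduce the matrix with b₁, b₂, b₃, b₄ as columns; the null space gives the coefficients.
The free variable yields coefficients (0, 1, 1, 0) (any nonzero multiple also works).

b₂ + b₃ = 0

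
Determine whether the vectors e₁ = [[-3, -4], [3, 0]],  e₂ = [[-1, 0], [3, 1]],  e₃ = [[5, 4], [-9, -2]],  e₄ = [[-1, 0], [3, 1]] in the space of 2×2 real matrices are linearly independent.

linearly dependent

Take coordinates with respect to the standard basis {E₁₁, E₁₂, E₂₁, E₂₂}.
Two of the vectors are equal, giving an immediate dependence.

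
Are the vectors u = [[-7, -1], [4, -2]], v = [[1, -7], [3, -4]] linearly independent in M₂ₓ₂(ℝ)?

Take coordinates with respect to the standard basis {E₁₁, E₁₂, E₂₁, E₂₂}.
Place the vectors as rows of a 2×4 matrix and reduce to echelon form.
The reduction yields 2 nonzero rows, so the rank is 2.
Since rank = 2 (the number of vectors), the set is linearly independent.

linearly independent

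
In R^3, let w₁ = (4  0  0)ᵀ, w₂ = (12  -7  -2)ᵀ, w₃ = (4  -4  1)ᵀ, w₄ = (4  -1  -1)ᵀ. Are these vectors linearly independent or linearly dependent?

linearly dependent

There are 4 vectors in a 3-dimensional space, so they cannot be linearly independent.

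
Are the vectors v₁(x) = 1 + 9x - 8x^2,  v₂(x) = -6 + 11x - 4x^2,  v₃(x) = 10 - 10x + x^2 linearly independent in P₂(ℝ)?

Take coordinates with respect to the standard basis {1, x, x^2}.
Form the 3×3 matrix with these as columns; its determinant is 65.
A nonzero determinant means the columns are linearly independent.

linearly independent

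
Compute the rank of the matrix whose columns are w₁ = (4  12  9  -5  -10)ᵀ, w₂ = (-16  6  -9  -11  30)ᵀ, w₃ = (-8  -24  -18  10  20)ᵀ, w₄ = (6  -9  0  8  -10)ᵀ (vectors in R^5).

2

Apply Gaussian elimination to the matrix whose rows are w₁, w₂, w₃, w₄.
There are 2 pivot columns, so rank = 2.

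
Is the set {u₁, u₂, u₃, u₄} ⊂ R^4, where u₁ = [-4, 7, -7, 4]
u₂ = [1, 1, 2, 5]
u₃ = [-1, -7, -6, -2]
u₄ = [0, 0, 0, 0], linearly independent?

linearly dependent

One of the vectors is the zero vector, so the set is linearly dependent.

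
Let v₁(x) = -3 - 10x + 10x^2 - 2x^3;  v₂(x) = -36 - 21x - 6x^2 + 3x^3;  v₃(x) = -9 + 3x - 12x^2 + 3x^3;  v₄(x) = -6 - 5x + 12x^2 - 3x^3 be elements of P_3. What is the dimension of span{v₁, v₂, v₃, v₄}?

3

Represent each element by its coordinate vector in ℝ⁴.
Form the matrix with v₁, v₂, v₃, v₄ as columns and reduce.
The echelon form has 3 nonzero rows, so the rank is 3.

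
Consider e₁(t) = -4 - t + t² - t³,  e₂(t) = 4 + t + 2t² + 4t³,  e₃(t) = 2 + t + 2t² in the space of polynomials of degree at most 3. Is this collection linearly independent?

linearly independent

Write each element as a coordinate vector in ℝ⁴ using {1, t, …, t³}.
Place the vectors as rows of a 3×4 matrix and reduce to echelon form.
The reduction yields 3 nonzero rows, so the rank is 3.
Since rank = 3 (the number of vectors), the set is linearly independent.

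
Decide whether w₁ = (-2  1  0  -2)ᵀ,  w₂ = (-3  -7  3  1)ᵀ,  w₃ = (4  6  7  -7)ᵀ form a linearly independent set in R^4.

linearly independent

Place the vectors as rows of a 3×4 matrix and reduce to echelon form.
The reduction yields 3 nonzero rows, so the rank is 3.
Since rank = 3 (the number of vectors), the set is linearly independent.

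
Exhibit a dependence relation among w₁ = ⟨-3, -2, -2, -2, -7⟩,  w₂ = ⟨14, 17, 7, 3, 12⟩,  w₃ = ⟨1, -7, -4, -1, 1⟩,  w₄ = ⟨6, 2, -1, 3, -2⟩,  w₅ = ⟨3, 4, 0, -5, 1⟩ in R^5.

Write the vectors as columns of a matrix and find a nonzero vector in its null space.
The free variable yields coefficients (2, 1, 1, -1, -1) (any nonzero multiple also works).

2w₁ + w₂ + w₃ - w₄ - w₅ = 0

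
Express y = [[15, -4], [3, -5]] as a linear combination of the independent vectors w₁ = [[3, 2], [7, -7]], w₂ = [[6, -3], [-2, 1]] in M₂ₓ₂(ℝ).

y = w₁ + 2w₂

Take coordinate vectors relative to {E₁₁, E₁₂, E₂₁, E₂₂}.
Since w₁, w₂ are independent, the coefficients expressing y are uniquely determined by a linear system.
Back-substitution yields (α₁, α₂) = (1, 2).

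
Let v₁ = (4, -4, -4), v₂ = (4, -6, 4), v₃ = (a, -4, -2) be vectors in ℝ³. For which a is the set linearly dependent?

The set is linearly dependent precisely when det[v₁; v₂; v₃] = 0.
The determinant works out to 144 - 40*a.
Setting this to zero gives a = 18/5.

a = 18/5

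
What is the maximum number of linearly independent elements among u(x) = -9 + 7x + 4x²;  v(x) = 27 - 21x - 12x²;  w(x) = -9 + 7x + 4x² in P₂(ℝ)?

1

Use coordinates relative to {1, x, x²}.
Row-reduce the 3×3 matrix with these as rows.
Reduction leaves 1 leading entry, giving rank 1.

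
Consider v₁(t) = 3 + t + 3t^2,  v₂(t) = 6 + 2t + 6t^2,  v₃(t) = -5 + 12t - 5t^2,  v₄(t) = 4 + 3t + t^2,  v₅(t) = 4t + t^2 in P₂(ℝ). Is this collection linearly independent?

linearly dependent

Take coordinates with respect to the standard basis {1, t, t^2}.
There are 5 vectors in a 3-dimensional space, so they cannot be linearly independent.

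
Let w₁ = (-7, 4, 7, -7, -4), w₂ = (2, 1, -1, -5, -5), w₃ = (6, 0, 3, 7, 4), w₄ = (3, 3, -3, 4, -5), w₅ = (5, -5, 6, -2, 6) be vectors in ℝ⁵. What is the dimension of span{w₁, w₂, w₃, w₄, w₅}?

5

Row-reduce the 5×5 matrix with these as rows.
There are 5 pivot columns, so rank = 5.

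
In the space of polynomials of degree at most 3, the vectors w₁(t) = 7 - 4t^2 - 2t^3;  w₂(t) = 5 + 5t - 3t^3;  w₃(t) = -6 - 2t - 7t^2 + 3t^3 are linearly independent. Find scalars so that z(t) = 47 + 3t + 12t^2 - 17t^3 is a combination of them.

z = 4w₁ - w₂ - 4w₃

Take coordinate vectors relative to {1, t, …, t^3}.
Set up the augmented matrix [w₁ | w₂ | w₃ | z] and row-reduce.
Back-substitution yields (c₁, c₂, c₃) = (4, -1, -4).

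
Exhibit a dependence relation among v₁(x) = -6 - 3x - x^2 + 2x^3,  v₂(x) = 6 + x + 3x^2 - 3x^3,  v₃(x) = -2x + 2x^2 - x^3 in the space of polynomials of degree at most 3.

v₁ + v₂ - v₃ = 0

Take coordinates with respect to {1, x, …, x^3}.
Row-reduce the matrix with v₁, v₂, v₃ as columns; the null space gives the coefficients.
One solution (up to scaling) is (1, 1, -1).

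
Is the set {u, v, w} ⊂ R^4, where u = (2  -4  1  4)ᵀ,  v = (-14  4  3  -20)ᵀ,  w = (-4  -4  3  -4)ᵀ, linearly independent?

linearly dependent

Place the vectors as rows of a 3×4 matrix and reduce to echelon form.
The reduction yields 2 nonzero rows, so the rank is 2.
Since rank 2 < 3, the set is linearly dependent.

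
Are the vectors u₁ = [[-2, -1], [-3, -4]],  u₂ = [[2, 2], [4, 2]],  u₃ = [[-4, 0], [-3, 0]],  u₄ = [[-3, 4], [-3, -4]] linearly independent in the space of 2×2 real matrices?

linearly independent

Write each element as a coordinate vector in ℝ⁴ using {E₁₁, E₁₂, E₂₁, E₂₂}.
Place the vectors as rows of a 4×4 matrix and reduce to echelon form.
The reduction yields 4 nonzero rows, so the rank is 4.
Since rank = 4 (the number of vectors), the set is linearly independent.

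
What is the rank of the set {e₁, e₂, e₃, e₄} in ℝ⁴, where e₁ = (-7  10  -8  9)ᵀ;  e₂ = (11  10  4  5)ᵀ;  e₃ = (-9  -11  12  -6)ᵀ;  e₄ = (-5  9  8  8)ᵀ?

Put the 4×4 matrix [e₁|e₂|e₃|e₄] into echelon form.
The echelon form has 3 nonzero rows, so the rank is 3.

3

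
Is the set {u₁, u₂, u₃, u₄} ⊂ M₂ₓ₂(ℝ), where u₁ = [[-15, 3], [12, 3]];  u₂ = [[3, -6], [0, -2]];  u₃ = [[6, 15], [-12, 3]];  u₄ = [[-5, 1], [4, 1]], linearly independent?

linearly dependent

Take coordinates with respect to the standard basis {E₁₁, E₁₂, E₂₁, E₂₂}.
Place the vectors as rows of a 4×4 matrix and reduce to echelon form.
The reduction yields 2 nonzero rows, so the rank is 2.
Since rank 2 < 4, the set is linearly dependent.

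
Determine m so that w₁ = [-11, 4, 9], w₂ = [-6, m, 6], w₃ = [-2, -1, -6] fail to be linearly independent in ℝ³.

m = 17/7

Dependence holds iff the 3×3 matrix [w₁ w₂ w₃] is singular.
The determinant works out to 84*m - 204.
Solving 84*m - 204 = 0 yields m = 17/7.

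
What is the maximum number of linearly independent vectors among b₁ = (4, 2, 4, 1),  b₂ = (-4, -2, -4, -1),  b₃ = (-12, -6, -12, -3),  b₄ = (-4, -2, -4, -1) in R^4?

1

Row-reduce the 4×4 matrix with these as rows.
There is 1 pivot column, so rank = 1.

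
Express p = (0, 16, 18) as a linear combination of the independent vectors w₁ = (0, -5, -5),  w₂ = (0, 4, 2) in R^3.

p = -4w₁ - w₂

Solve the system with w₁, w₂ as columns and p as the right-hand side.
Row-reducing the augmented matrix gives the unique coefficients (α₁, α₂) = (-4, -1).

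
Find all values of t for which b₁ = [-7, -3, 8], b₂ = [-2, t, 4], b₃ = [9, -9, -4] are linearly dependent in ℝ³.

The vectors are dependent exactly when the determinant of the matrix with rows b₁, b₂, b₃ vanishes.
The determinant works out to -44*t - 192.
This vanishes exactly when t = -48/11.

t = -48/11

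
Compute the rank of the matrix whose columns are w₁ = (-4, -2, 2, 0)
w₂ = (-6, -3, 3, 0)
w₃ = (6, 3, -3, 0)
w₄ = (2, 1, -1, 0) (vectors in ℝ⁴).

Form the matrix with w₁, w₂, w₃, w₄ as columns and reduce.
There is 1 pivot column, so rank = 1.

rank 1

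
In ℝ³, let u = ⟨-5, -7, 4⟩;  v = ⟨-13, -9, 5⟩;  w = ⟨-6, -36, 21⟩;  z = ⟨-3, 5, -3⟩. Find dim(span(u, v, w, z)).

dim = 2

Put the 3×4 matrix [u|v|w|z] into echelon form.
Reduction leaves 2 leading entries, giving rank 2.
(With 4 elements in a 3-dimensional space the rank is at most 3.)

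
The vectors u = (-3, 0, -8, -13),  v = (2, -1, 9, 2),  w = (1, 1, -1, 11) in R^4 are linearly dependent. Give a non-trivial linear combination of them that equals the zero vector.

u + v + w = 0

Row-reduce the matrix with u, v, w as columns; the null space gives the coefficients.
The free variable yields coefficients (1, 1, 1) (any nonzero multiple also works).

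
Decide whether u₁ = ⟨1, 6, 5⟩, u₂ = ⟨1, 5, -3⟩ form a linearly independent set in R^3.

Row-reduce the matrix whose columns are u₁, u₂.
The reduction yields 2 nonzero rows, so the rank is 2.
Since rank = 2 (the number of vectors), the set is linearly independent.

linearly independent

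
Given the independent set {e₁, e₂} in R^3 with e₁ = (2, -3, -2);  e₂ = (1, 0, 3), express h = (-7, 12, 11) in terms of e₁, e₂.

h = -4e₁ + e₂

Set up the augmented matrix [e₁ | e₂ | h] and row-reduce.
Back-substitution yields (α₁, α₂) = (-4, 1).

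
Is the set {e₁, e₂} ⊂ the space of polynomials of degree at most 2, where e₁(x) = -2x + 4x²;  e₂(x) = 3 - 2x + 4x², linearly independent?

linearly independent

Write each element as a coordinate vector in ℝ³ using {1, x, x²}.
Row-reduce the matrix whose columns are e₁, e₂.
The reduction yields 2 nonzero rows, so the rank is 2.
Since rank = 2 (the number of vectors), the set is linearly independent.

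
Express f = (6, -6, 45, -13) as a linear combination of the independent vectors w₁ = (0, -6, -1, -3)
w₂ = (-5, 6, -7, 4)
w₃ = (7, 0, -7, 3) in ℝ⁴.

Since w₁, w₂, w₃ are independent, the coefficients expressing f are uniquely determined by a linear system.
Row-reducing the augmented matrix gives the unique coefficients (a₁, a₂, a₃) = (-3, -4, -2).

f = -3w₁ - 4w₂ - 2w₃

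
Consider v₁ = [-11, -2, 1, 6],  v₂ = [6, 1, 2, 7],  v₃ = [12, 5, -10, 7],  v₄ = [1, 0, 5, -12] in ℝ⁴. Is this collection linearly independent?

linearly independent

Form the 4×4 matrix with these as columns; its determinant is -2240.
A nonzero determinant means the columns are linearly independent.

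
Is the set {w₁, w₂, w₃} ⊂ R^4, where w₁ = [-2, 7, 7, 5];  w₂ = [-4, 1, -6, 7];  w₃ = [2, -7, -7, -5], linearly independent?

Row-reduce the matrix whose columns are w₁, w₂, w₃.
The reduction yields 2 nonzero rows, so the rank is 2.
Since rank 2 < 3, the set is linearly dependent.
Indeed w₁ + w₃ = 0.

linearly dependent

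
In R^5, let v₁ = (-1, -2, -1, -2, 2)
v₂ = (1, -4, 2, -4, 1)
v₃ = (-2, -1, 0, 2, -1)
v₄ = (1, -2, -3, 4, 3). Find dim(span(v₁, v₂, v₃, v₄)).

dim = 4

Put the 5×4 matrix [v₁|v₂|v₃|v₄] into echelon form.
The echelon form has 4 nonzero rows, so the rank is 4.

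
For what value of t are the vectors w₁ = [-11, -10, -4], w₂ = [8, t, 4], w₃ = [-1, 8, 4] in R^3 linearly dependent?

Place the vectors as rows of a 3×3 matrix; dependence ⇔ determinant zero.
Expanding, det = 456 - 48*t.
Solving 456 - 48*t = 0 yields t = 19/2.

t = 19/2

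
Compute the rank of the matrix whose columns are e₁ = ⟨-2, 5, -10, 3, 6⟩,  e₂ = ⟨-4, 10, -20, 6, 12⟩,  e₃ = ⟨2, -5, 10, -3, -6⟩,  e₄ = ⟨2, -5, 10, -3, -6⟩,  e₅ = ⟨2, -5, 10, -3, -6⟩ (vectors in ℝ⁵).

rank 1

Form the matrix with e₁, e₂, e₃, e₄, e₅ as columns and reduce.
Exactly 1 pivot survives; hence the rank is 1.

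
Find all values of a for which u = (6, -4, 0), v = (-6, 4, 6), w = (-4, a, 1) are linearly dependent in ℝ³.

a = 8/3

Place the vectors as rows of a 3×3 matrix; dependence ⇔ determinant zero.
Expanding, det = 96 - 36*a.
Solving 96 - 36*a = 0 yields a = 8/3.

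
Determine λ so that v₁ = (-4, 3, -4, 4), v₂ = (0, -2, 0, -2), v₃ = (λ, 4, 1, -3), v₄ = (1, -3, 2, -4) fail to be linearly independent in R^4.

λ = -25/2

The vectors are dependent exactly when the determinant of the matrix with rows v₁, v₂, v₃, v₄ vanishes.
Cofactor expansion gives det = 4*λ + 50.
Setting this to zero gives λ = -25/2.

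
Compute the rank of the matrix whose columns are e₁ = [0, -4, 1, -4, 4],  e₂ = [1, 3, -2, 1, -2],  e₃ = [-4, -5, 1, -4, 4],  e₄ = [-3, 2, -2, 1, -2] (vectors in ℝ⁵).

Apply Gaussian elimination to the matrix whose rows are e₁, e₂, e₃, e₄.
Reduction leaves 3 leading entries, giving rank 3.

rank 3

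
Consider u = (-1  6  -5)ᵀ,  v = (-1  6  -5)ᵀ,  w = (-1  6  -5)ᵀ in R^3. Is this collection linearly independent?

The matrix [u|v|w] has determinant 0.
A zero determinant means the columns are linearly dependent.
Indeed u - v = 0.

linearly dependent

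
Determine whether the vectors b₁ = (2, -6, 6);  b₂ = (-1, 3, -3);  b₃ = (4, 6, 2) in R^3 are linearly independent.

linearly dependent

Row-reduce the matrix whose columns are b₁, b₂, b₃.
The reduction yields 2 nonzero rows, so the rank is 2.
Since rank 2 < 3, the set is linearly dependent.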